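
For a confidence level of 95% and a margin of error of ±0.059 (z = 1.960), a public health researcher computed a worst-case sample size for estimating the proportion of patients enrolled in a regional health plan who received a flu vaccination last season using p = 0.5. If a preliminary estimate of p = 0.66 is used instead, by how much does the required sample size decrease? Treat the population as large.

28

Conservative (p = 0.5): n = 1.960² × 0.25 / 0.059² ≈ 275.90 → 276.
Using p = 0.66: p(1−p) = 0.2244, so n = 1.960² × 0.2244 / 0.059² ≈ 247.65 → 248.
Reduction: 276 − 248 = 28.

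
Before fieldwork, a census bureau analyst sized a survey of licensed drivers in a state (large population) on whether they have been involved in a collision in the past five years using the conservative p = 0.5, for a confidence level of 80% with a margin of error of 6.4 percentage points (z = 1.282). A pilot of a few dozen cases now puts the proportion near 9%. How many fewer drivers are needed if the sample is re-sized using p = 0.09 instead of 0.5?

68

Conservative (p = 0.5): n = 1.282² × 0.25 / 0.064² ≈ 100.31 → 101.
Using p = 0.09: p(1−p) = 0.0819, so n = 1.282² × 0.0819 / 0.064² ≈ 32.86 → 33.
Reduction: 101 − 33 = 68.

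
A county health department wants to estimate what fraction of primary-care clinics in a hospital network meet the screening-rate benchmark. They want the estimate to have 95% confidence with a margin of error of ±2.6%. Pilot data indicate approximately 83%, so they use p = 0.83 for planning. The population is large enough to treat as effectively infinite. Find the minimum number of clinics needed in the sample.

For 95% confidence, z = 1.960.
With p = 0.83, p(1−p) = 0.1411.
n = z²·p(1−p)/E² = 1.960² × 0.1411 / 0.026² = 3.8416 × 0.1411 / 0.000676 ≈ 801.85.
Rounding up gives n = 802.

802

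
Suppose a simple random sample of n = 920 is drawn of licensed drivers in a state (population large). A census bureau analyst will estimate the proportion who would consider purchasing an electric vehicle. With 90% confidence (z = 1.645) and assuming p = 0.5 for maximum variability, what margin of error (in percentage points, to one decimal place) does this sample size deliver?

2.7

SE(p̂) = √[p(1−p)/n] = √[0.2500/920] = 0.01648.
E = z × SE = 1.645 × 0.01648 = 0.02712, or 2.7 percentage points.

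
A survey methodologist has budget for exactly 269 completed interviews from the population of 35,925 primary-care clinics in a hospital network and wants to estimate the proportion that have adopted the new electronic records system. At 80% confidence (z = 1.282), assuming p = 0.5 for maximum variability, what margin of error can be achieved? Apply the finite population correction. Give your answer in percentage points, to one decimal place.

3.9

Finite-population factor: (N−n)/(N−1) = (35925−269)/(35925−1) = 0.9925.
SE(p̂) = √[p(1−p)/n · (N−n)/(N−1)] = √[0.2500/269 × 0.9925] = 0.03037.
E = z × SE = 1.282 × 0.03037 = 0.03894 ≈ 3.9 percentage points.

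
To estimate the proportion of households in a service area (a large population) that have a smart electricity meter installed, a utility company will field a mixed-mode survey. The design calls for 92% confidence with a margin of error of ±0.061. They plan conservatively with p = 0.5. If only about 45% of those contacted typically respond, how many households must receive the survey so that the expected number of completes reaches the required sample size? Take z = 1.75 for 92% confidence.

Completed interviews needed: n₀ = 1.75² × 0.2500 / 0.061² ≈ 205.76 → 206.
At a 45% response rate, contacts needed = 206 / 0.45 ≈ 457.78 → 458.

458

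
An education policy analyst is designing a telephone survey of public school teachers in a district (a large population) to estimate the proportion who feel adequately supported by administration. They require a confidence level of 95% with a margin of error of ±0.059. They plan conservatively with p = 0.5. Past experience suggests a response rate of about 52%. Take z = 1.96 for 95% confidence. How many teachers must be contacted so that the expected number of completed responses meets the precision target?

531

Completed interviews needed: n₀ = 1.96² × 0.2500 / 0.059² ≈ 275.90 → 276.
At a 52% response rate, contacts needed = 276 / 0.52 ≈ 530.77 → 531.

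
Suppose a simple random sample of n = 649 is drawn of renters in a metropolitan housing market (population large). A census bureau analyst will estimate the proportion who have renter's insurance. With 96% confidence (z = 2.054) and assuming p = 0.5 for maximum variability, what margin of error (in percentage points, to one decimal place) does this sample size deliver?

4.0

SE(p̂) = √[p(1−p)/n] = √[0.2500/649] = 0.01963.
E = z × SE = 2.054 × 0.01963 = 0.04031, or 4.0 percentage points.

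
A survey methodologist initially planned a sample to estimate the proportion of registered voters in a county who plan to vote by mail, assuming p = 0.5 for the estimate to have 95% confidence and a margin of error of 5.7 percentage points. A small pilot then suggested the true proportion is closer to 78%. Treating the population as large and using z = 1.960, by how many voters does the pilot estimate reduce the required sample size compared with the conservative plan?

93

Conservative (p = 0.5): n = 1.960² × 0.25 / 0.057² ≈ 295.60 → 296.
Using p = 0.78: p(1−p) = 0.1716, so n = 1.960² × 0.1716 / 0.057² ≈ 202.90 → 203.
Reduction: 296 − 203 = 93.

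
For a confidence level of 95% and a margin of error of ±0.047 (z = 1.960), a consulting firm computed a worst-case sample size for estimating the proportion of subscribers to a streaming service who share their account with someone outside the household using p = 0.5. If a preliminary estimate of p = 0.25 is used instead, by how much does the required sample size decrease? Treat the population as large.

Conservative (p = 0.5): n = 1.960² × 0.25 / 0.047² ≈ 434.77 → 435.
Using p = 0.25: p(1−p) = 0.1875, so n = 1.960² × 0.1875 / 0.047² ≈ 326.08 → 327.
Reduction: 435 − 327 = 108.

108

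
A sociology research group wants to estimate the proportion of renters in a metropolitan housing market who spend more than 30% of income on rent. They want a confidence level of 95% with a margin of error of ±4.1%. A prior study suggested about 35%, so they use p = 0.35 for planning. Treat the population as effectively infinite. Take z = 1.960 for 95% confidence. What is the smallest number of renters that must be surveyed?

520

With p = 0.35, p(1−p) = 0.2275.
n = z²·p(1−p)/E² = 1.960² × 0.2275 / 0.041² = 3.8416 × 0.2275 / 0.001681 ≈ 519.91.
Rounding up gives n = 520.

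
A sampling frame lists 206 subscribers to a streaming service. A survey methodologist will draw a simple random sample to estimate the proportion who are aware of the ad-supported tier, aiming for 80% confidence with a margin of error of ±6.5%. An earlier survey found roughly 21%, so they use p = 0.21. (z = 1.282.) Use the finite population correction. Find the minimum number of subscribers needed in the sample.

50

Unadjusted: n₀ = 1.282² × 0.21 × 0.79 / 0.065² ≈ 64.54, so n₀ = 65.
Finite population correction with N = 206: n = n₀ / (1 + (n₀−1)/N) = 65 / (1 + 64/206) = 65 / 1.3107 ≈ 49.59.
Rounding up, n = 50.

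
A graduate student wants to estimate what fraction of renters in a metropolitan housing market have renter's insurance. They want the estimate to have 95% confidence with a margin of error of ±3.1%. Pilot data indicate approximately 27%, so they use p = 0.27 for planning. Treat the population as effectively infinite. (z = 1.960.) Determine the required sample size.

788

With p = 0.27, p(1−p) = 0.1971.
n = z²·p(1−p)/E² = 1.960² × 0.1971 / 0.031² = 3.8416 × 0.1971 / 0.000961 ≈ 787.91.
Rounding up gives n = 788.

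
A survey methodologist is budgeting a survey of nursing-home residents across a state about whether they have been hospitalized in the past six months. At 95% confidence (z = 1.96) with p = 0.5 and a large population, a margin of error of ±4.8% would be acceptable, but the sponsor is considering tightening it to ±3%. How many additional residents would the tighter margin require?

At ±4.8%: n = 1.96² × 0.2500 / 0.048² ≈ 416.84 → 417.
At ±3%: n = 1.96² × 0.2500 / 0.030² ≈ 1067.11 → 1068.
Additional respondents: 1068 − 417 = 651.

651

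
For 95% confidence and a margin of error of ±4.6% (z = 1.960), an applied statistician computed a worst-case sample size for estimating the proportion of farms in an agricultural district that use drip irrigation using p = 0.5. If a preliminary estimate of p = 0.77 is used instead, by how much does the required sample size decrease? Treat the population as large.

Conservative (p = 0.5): n = 1.960² × 0.25 / 0.046² ≈ 453.88 → 454.
Using p = 0.77: p(1−p) = 0.1771, so n = 1.960² × 0.1771 / 0.046² ≈ 321.53 → 322.
Reduction: 454 − 322 = 132.

132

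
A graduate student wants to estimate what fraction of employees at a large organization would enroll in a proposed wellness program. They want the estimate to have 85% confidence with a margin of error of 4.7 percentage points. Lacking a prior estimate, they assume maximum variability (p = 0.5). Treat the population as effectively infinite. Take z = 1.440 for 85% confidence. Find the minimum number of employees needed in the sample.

235

With p = 0.5, p(1−p) = 0.25.
n = z²·p(1−p)/E² = 1.440² × 0.2500 / 0.047² = 2.0736 × 0.2500 / 0.002209 ≈ 234.68.
Rounding up gives n = 235.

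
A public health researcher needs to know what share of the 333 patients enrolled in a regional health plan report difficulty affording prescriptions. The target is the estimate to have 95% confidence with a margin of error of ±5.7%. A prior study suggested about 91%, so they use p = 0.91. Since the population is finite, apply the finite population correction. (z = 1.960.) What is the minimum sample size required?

76

Unadjusted: n₀ = 1.960² × 0.91 × 0.09 / 0.057² ≈ 96.84, so n₀ = 97.
Finite population correction with N = 333: n = n₀ / (1 + (n₀−1)/N) = 97 / (1 + 96/333) = 97 / 1.2883 ≈ 75.29.
Rounding up, n = 76.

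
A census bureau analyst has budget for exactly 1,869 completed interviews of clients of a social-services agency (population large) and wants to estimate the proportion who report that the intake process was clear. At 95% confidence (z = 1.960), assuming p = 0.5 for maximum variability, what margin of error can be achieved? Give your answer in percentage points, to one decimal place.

2.3

SE(p̂) = √[p(1−p)/n] = √[0.2500/1869] = 0.01157.
E = z × SE = 1.960 × 0.01157 = 0.02267, or 2.3 percentage points.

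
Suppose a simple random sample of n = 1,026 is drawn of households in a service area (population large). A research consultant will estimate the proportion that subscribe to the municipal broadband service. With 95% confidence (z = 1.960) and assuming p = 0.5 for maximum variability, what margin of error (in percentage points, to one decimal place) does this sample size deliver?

SE(p̂) = √[p(1−p)/n] = √[0.2500/1026] = 0.01561.
E = z × SE = 1.960 × 0.01561 = 0.03060, or 3.1 percentage points.

3.1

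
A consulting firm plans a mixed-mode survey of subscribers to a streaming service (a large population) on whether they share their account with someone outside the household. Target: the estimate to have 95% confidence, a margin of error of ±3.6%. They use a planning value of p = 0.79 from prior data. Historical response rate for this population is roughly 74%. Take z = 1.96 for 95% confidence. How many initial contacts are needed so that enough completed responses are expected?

Completed interviews needed: n₀ = 1.96² × 0.1659 / 0.036² ≈ 491.76 → 492.
At a 74% response rate, contacts needed = 492 / 0.74 ≈ 664.86 → 665.

665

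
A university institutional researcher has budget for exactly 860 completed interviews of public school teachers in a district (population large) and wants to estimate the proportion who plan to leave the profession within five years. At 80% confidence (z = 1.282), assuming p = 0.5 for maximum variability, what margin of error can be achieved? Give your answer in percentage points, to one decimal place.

SE(p̂) = √[p(1−p)/n] = √[0.2500/860] = 0.01705.
E = z × SE = 1.282 × 0.01705 = 0.02186, or 2.2 percentage points.

2.2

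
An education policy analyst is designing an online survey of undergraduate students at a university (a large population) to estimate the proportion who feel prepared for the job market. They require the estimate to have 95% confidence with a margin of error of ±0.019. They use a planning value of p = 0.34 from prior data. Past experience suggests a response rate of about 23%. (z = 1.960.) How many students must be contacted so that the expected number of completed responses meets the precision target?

10383

Completed interviews needed: n₀ = 1.960² × 0.2244 / 0.019² ≈ 2387.96 → 2388.
At a 23% response rate, contacts needed = 2388 / 0.23 ≈ 10382.61 → 10383.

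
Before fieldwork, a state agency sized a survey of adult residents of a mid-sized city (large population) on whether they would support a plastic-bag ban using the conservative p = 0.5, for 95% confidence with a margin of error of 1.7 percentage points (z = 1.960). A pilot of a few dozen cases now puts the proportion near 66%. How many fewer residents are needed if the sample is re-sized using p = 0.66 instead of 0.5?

341

Conservative (p = 0.5): n = 1.960² × 0.25 / 0.017² ≈ 3323.18 → 3324.
Using p = 0.66: p(1−p) = 0.2244, so n = 1.960² × 0.2244 / 0.017² ≈ 2982.89 → 2983.
Reduction: 3324 − 2983 = 341.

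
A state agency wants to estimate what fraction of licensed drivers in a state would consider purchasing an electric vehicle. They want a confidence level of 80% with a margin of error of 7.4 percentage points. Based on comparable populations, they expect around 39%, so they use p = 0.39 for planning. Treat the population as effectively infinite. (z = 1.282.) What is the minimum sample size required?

With p = 0.39, p(1−p) = 0.2379.
n = z²·p(1−p)/E² = 1.282² × 0.2379 / 0.074² = 1.6435 × 0.2379 / 0.005476 ≈ 71.40.
Rounding up gives n = 72.

72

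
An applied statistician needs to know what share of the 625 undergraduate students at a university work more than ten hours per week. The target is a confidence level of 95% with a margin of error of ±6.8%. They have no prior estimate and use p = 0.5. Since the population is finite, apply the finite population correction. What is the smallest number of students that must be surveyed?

157

For 95% confidence, z = 1.960.
Unadjusted: n₀ = 1.960² × 0.50 × 0.50 / 0.068² ≈ 207.70, so n₀ = 208.
Finite population correction with N = 625: n = n₀ / (1 + (n₀−1)/N) = 208 / (1 + 207/625) = 208 / 1.3312 ≈ 156.25.
Rounding up, n = 157.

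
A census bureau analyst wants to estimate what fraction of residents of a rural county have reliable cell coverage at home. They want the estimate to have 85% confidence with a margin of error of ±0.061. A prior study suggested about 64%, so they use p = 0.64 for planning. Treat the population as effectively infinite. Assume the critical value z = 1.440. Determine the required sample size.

129

With p = 0.64, p(1−p) = 0.2304.
n = z²·p(1−p)/E² = 1.440² × 0.2304 / 0.061² = 2.0736 × 0.2304 / 0.003721 ≈ 128.39.
Rounding up gives n = 129.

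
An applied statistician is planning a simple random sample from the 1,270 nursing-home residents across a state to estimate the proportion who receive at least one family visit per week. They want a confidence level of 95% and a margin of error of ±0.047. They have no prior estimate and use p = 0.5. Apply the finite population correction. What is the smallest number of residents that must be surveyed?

For 95% confidence, z = 1.96.
Unadjusted: n₀ = 1.96² × 0.50 × 0.50 / 0.047² ≈ 434.77, so n₀ = 435.
Finite population correction with N = 1,270: n = n₀ / (1 + (n₀−1)/N) = 435 / (1 + 434/1270) = 435 / 1.3417 ≈ 324.21.
Rounding up, n = 325.

325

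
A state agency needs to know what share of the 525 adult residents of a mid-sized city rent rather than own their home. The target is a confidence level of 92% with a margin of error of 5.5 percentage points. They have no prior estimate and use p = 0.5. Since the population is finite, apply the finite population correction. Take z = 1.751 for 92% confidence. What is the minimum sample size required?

Unadjusted: n₀ = 1.751² × 0.50 × 0.50 / 0.055² ≈ 253.39, so n₀ = 254.
Finite population correction with N = 525: n = n₀ / (1 + (n₀−1)/N) = 254 / (1 + 253/525) = 254 / 1.4819 ≈ 171.40.
Rounding up, n = 172.

172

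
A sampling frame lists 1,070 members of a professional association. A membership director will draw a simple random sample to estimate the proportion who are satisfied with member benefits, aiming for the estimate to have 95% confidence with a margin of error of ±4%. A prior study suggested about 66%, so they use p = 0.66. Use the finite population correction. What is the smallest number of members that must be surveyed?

For 95% confidence, z = 1.960.
Unadjusted: n₀ = 1.960² × 0.66 × 0.34 / 0.040² ≈ 538.78, so n₀ = 539.
Finite population correction with N = 1,070: n = n₀ / (1 + (n₀−1)/N) = 539 / (1 + 538/1070) = 539 / 1.5028 ≈ 358.66.
Rounding up, n = 359.

359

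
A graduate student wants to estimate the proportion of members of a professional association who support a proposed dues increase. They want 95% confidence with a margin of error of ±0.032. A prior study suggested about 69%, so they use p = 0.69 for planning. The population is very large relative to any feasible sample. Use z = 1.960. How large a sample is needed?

With p = 0.69, p(1−p) = 0.2139.
n = z²·p(1−p)/E² = 1.960² × 0.2139 / 0.032² = 3.8416 × 0.2139 / 0.001024 ≈ 802.46.
Rounding up gives n = 803.

803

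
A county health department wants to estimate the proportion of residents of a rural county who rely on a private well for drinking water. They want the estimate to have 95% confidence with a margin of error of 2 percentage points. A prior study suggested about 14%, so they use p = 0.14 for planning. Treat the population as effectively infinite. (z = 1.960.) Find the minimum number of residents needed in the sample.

1157

With p = 0.14, p(1−p) = 0.1204.
n = z²·p(1−p)/E² = 1.960² × 0.1204 / 0.020² = 3.8416 × 0.1204 / 0.000400 ≈ 1156.32.
Rounding up gives n = 1157.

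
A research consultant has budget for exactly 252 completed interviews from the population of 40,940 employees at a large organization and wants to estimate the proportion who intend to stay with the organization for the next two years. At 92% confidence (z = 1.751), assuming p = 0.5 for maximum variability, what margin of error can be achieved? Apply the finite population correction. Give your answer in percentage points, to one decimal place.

5.5

Finite-population factor: (N−n)/(N−1) = (40940−252)/(40940−1) = 0.9939.
SE(p̂) = √[p(1−p)/n · (N−n)/(N−1)] = √[0.2500/252 × 0.9939] = 0.03140.
E = z × SE = 1.751 × 0.03140 = 0.05498 ≈ 5.5 percentage points.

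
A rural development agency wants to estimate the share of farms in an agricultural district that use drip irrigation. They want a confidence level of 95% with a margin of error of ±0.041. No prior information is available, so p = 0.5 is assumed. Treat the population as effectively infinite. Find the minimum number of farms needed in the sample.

572

For 95% confidence, z = 1.960.
With p = 0.5, p(1−p) = 0.25.
n = z²·p(1−p)/E² = 1.960² × 0.2500 / 0.041² = 3.8416 × 0.2500 / 0.001681 ≈ 571.33.
Rounding up gives n = 572.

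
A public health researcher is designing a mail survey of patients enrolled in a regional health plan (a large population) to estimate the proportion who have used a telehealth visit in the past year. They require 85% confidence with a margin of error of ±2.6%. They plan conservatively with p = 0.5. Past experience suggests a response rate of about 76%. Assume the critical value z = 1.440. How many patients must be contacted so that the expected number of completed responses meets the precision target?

1010

Completed interviews needed: n₀ = 1.440² × 0.2500 / 0.026² ≈ 766.86 → 767.
At a 76% response rate, contacts needed = 767 / 0.76 ≈ 1009.21 → 1010.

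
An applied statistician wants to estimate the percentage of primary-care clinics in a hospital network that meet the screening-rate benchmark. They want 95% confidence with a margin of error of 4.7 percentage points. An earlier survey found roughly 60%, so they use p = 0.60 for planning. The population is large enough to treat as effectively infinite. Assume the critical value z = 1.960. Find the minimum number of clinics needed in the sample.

418

With p = 0.60, p(1−p) = 0.2400.
n = z²·p(1−p)/E² = 1.960² × 0.2400 / 0.047² = 3.8416 × 0.2400 / 0.002209 ≈ 417.38.
Rounding up gives n = 418.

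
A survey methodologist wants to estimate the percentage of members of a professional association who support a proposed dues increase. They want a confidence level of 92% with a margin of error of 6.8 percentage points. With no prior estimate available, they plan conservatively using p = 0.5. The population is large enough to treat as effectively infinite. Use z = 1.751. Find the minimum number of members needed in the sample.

166

With p = 0.5, p(1−p) = 0.25.
n = z²·p(1−p)/E² = 1.751² × 0.2500 / 0.068² = 3.0660 × 0.2500 / 0.004624 ≈ 165.77.
Rounding up gives n = 166.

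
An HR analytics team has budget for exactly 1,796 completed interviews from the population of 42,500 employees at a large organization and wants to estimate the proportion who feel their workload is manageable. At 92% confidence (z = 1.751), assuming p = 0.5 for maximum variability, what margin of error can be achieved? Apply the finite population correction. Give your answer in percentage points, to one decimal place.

2.0

Finite-population factor: (N−n)/(N−1) = (42500−1796)/(42500−1) = 0.9578.
SE(p̂) = √[p(1−p)/n · (N−n)/(N−1)] = √[0.2500/1796 × 0.9578] = 0.01155.
E = z × SE = 1.751 × 0.01155 = 0.02022 ≈ 2.0 percentage points.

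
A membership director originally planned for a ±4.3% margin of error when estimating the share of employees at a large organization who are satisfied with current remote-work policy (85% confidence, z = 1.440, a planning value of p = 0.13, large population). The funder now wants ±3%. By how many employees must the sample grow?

At ±4.3%: n = 1.440² × 0.1131 / 0.043² ≈ 126.84 → 127.
At ±3%: n = 1.440² × 0.1131 / 0.030² ≈ 260.58 → 261.
Additional respondents: 261 − 127 = 134.

134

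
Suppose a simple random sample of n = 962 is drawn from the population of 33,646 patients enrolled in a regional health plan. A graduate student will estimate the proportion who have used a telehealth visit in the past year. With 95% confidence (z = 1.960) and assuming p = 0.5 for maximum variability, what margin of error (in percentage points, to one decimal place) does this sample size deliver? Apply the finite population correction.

Finite-population factor: (N−n)/(N−1) = (33646−962)/(33646−1) = 0.9714.
SE(p̂) = √[p(1−p)/n · (N−n)/(N−1)] = √[0.2500/962 × 0.9714] = 0.01589.
E = z × SE = 1.960 × 0.01589 = 0.03114 ≈ 3.1 percentage points.

3.1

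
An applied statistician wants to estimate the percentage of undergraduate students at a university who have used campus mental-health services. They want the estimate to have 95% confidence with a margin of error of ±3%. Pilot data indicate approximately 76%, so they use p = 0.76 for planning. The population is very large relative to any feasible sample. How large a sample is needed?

779

For 95% confidence, z = 1.960.
With p = 0.76, p(1−p) = 0.1824.
n = z²·p(1−p)/E² = 1.960² × 0.1824 / 0.030² = 3.8416 × 0.1824 / 0.000900 ≈ 778.56.
Rounding up gives n = 779.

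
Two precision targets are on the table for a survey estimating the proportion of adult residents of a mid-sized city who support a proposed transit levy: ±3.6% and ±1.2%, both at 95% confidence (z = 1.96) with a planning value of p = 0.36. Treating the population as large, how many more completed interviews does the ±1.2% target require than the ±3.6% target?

At ±3.6%: n = 1.96² × 0.2304 / 0.036² ≈ 682.95 → 683.
At ±1.2%: n = 1.96² × 0.2304 / 0.012² ≈ 6146.56 → 6147.
Additional respondents: 6147 − 683 = 5464.

5464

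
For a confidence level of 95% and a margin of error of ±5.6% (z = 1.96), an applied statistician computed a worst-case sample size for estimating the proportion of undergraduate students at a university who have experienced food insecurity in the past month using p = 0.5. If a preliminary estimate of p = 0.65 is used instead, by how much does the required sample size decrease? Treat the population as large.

28

Conservative (p = 0.5): n = 1.96² × 0.25 / 0.056² ≈ 306.25 → 307.
Using p = 0.65: p(1−p) = 0.2275, so n = 1.96² × 0.2275 / 0.056² ≈ 278.69 → 279.
Reduction: 307 − 279 = 28.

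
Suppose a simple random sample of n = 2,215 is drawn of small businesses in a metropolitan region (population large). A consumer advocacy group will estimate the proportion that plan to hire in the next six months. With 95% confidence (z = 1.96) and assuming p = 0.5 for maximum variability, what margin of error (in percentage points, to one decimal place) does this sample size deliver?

2.1

SE(p̂) = √[p(1−p)/n] = √[0.2500/2215] = 0.01062.
E = z × SE = 1.96 × 0.01062 = 0.02082, or 2.1 percentage points.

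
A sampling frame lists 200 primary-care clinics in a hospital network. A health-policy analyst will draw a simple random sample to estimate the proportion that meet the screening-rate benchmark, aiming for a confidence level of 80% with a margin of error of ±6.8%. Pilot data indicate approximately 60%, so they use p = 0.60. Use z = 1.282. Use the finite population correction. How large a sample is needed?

Unadjusted: n₀ = 1.282² × 0.60 × 0.40 / 0.068² ≈ 85.30, so n₀ = 86.
Finite population correction with N = 200: n = n₀ / (1 + (n₀−1)/N) = 86 / (1 + 85/200) = 86 / 1.4250 ≈ 60.35.
Rounding up, n = 61.

61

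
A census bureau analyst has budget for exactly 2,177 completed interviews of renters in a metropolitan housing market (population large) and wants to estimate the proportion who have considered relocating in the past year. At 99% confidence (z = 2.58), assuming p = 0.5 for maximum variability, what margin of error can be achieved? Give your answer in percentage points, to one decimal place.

SE(p̂) = √[p(1−p)/n] = √[0.2500/2177] = 0.01072.
E = z × SE = 2.58 × 0.01072 = 0.02765, or 2.8 percentage points.

2.8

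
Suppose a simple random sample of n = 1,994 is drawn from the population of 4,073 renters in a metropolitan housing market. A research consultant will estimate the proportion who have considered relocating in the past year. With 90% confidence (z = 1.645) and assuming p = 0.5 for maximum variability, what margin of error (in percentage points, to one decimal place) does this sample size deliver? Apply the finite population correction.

Finite-population factor: (N−n)/(N−1) = (4073−1994)/(4073−1) = 0.5106.
SE(p̂) = √[p(1−p)/n · (N−n)/(N−1)] = √[0.2500/1994 × 0.5106] = 0.00800.
E = z × SE = 1.645 × 0.00800 = 0.01316 ≈ 1.3 percentage points.

1.3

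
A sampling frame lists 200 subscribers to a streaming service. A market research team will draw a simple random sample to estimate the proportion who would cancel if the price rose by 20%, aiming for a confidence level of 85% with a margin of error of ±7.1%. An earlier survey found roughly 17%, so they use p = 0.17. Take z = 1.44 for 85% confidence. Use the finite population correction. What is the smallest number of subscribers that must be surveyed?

46

Unadjusted: n₀ = 1.44² × 0.17 × 0.83 / 0.071² ≈ 58.04, so n₀ = 59.
Finite population correction with N = 200: n = n₀ / (1 + (n₀−1)/N) = 59 / (1 + 58/200) = 59 / 1.2900 ≈ 45.74.
Rounding up, n = 46.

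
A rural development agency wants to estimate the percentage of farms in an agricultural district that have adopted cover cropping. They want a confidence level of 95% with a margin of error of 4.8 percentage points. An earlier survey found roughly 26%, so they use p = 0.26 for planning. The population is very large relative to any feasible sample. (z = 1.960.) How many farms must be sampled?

With p = 0.26, p(1−p) = 0.1924.
n = z²·p(1−p)/E² = 1.960² × 0.1924 / 0.048² = 3.8416 × 0.1924 / 0.002304 ≈ 320.80.
Rounding up gives n = 321.

321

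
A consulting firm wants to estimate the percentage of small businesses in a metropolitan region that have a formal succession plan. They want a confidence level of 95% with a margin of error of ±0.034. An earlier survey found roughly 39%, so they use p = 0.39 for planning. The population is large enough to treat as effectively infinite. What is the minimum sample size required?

791

For 95% confidence, z = 1.960.
With p = 0.39, p(1−p) = 0.2379.
n = z²·p(1−p)/E² = 1.960² × 0.2379 / 0.034² = 3.8416 × 0.2379 / 0.001156 ≈ 790.59.
Rounding up gives n = 791.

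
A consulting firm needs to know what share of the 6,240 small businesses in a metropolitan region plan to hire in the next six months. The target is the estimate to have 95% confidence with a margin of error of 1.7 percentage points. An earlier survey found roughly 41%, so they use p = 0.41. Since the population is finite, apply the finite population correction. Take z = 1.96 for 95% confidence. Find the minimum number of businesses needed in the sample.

Unadjusted: n₀ = 1.96² × 0.41 × 0.59 / 0.017² ≈ 3215.51, so n₀ = 3216.
Finite population correction with N = 6,240: n = n₀ / (1 + (n₀−1)/N) = 3216 / (1 + 3215/6240) = 3216 / 1.5152 ≈ 2122.46.
Rounding up, n = 2123.

2123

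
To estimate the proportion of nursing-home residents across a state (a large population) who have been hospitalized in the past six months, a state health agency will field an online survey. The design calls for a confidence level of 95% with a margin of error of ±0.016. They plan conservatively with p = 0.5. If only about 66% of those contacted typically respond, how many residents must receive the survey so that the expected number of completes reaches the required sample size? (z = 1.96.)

5685

Completed interviews needed: n₀ = 1.96² × 0.2500 / 0.016² ≈ 3751.56 → 3752.
At a 66% response rate, contacts needed = 3752 / 0.66 ≈ 5684.85 → 5685.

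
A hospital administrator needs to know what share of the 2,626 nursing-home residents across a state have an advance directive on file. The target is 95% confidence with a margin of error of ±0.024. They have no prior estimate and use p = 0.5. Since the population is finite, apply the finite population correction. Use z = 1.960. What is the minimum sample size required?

1021

Unadjusted: n₀ = 1.960² × 0.50 × 0.50 / 0.024² ≈ 1667.36, so n₀ = 1668.
Finite population correction with N = 2,626: n = n₀ / (1 + (n₀−1)/N) = 1668 / (1 + 1667/2626) = 1668 / 1.6348 ≈ 1020.30.
Rounding up, n = 1021.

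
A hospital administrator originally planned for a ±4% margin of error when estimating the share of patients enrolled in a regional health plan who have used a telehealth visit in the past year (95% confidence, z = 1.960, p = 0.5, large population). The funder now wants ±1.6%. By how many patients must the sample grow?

3151

At ±4%: n = 1.960² × 0.2500 / 0.040² ≈ 600.25 → 601.
At ±1.6%: n = 1.960² × 0.2500 / 0.016² ≈ 3751.56 → 3752.
Additional respondents: 3752 − 601 = 3151.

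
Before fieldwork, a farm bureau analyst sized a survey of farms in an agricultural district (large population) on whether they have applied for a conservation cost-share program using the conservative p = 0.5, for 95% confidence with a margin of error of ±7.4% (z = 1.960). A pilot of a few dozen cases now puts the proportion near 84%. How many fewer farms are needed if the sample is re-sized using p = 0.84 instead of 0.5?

Conservative (p = 0.5): n = 1.960² × 0.25 / 0.074² ≈ 175.38 → 176.
Using p = 0.84: p(1−p) = 0.1344, so n = 1.960² × 0.1344 / 0.074² ≈ 94.29 → 95.
Reduction: 176 − 95 = 81.

81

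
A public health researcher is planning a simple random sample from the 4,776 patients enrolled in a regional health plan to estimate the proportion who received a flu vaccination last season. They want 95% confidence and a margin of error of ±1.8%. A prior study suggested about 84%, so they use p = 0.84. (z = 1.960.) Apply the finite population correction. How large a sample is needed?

1196

Unadjusted: n₀ = 1.960² × 0.84 × 0.16 / 0.018² ≈ 1593.55, so n₀ = 1594.
Finite population correction with N = 4,776: n = n₀ / (1 + (n₀−1)/N) = 1594 / (1 + 1593/4776) = 1594 / 1.3335 ≈ 1195.31.
Rounding up, n = 1196.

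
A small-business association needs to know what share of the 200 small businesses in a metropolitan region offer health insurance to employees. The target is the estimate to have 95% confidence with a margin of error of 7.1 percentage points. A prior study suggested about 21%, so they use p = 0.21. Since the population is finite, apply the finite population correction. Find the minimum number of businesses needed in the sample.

78

For 95% confidence, z = 1.96.
Unadjusted: n₀ = 1.96² × 0.21 × 0.79 / 0.071² ≈ 126.43, so n₀ = 127.
Finite population correction with N = 200: n = n₀ / (1 + (n₀−1)/N) = 127 / (1 + 126/200) = 127 / 1.6300 ≈ 77.91.
Rounding up, n = 78.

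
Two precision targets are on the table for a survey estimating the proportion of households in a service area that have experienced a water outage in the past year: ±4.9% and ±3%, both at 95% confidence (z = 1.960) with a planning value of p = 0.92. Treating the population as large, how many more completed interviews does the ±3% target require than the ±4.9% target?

At ±4.9%: n = 1.960² × 0.0736 / 0.049² ≈ 117.76 → 118.
At ±3%: n = 1.960² × 0.0736 / 0.030² ≈ 314.16 → 315.
Additional respondents: 315 − 118 = 197.

197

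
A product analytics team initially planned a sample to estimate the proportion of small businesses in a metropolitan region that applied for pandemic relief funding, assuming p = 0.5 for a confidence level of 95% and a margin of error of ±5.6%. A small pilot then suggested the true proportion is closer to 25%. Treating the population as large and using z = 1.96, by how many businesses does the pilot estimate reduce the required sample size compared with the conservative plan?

Conservative (p = 0.5): n = 1.96² × 0.25 / 0.056² ≈ 306.25 → 307.
Using p = 0.25: p(1−p) = 0.1875, so n = 1.96² × 0.1875 / 0.056² ≈ 229.69 → 230.
Reduction: 307 − 230 = 77.

77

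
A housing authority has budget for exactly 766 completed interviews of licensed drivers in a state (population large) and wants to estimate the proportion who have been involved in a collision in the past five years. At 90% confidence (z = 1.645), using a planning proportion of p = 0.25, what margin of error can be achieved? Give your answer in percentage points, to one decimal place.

SE(p̂) = √[p(1−p)/n] = √[0.1875/766] = 0.01565.
E = z × SE = 1.645 × 0.01565 = 0.02574, or 2.6 percentage points.

2.6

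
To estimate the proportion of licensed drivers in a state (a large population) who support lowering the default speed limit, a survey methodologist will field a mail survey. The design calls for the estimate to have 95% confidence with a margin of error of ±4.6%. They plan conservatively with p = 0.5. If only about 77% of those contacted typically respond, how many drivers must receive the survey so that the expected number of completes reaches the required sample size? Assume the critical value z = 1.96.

590

Completed interviews needed: n₀ = 1.96² × 0.2500 / 0.046² ≈ 453.88 → 454.
At a 77% response rate, contacts needed = 454 / 0.77 ≈ 589.61 → 590.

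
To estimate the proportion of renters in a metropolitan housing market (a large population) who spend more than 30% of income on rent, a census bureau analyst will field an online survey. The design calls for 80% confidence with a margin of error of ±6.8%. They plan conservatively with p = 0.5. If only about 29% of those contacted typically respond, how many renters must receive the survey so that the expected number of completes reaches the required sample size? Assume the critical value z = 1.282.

307

Completed interviews needed: n₀ = 1.282² × 0.2500 / 0.068² ≈ 88.86 → 89.
At a 29% response rate, contacts needed = 89 / 0.29 ≈ 306.90 → 307.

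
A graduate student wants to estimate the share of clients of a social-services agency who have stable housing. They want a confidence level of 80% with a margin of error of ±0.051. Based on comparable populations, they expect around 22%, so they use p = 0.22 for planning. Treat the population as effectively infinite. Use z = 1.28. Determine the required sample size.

With p = 0.22, p(1−p) = 0.1716.
n = z²·p(1−p)/E² = 1.28² × 0.1716 / 0.051² = 1.6384 × 0.1716 / 0.002601 ≈ 108.09.
Rounding up gives n = 109.

109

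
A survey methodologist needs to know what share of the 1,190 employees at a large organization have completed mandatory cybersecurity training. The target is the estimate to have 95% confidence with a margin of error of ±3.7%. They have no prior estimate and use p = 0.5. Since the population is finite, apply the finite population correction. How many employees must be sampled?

For 95% confidence, z = 1.960.
Unadjusted: n₀ = 1.960² × 0.50 × 0.50 / 0.037² ≈ 701.53, so n₀ = 702.
Finite population correction with N = 1,190: n = n₀ / (1 + (n₀−1)/N) = 702 / (1 + 701/1190) = 702 / 1.5891 ≈ 441.77.
Rounding up, n = 442.

442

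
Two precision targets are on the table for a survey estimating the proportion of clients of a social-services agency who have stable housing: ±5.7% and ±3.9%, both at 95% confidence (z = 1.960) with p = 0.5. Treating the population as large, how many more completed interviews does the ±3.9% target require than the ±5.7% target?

At ±5.7%: n = 1.960² × 0.2500 / 0.057² ≈ 295.60 → 296.
At ±3.9%: n = 1.960² × 0.2500 / 0.039² ≈ 631.43 → 632.
Additional respondents: 632 − 296 = 336.

336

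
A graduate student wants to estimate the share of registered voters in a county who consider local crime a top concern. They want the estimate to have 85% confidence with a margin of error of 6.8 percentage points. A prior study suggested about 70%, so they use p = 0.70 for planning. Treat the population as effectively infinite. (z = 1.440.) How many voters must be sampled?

95

With p = 0.70, p(1−p) = 0.2100.
n = z²·p(1−p)/E² = 1.440² × 0.2100 / 0.068² = 2.0736 × 0.2100 / 0.004624 ≈ 94.17.
Rounding up gives n = 95.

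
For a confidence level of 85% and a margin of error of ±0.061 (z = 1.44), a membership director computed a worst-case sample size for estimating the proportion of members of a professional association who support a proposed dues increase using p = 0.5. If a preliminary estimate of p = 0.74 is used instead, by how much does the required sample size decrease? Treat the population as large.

32

Conservative (p = 0.5): n = 1.44² × 0.25 / 0.061² ≈ 139.32 → 140.
Using p = 0.74: p(1−p) = 0.1924, so n = 1.44² × 0.1924 / 0.061² ≈ 107.22 → 108.
Reduction: 140 − 108 = 32.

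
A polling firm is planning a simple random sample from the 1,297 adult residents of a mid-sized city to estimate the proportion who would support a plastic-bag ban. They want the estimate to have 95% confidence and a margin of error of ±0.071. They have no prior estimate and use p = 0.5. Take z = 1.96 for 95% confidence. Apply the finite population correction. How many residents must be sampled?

167

Unadjusted: n₀ = 1.96² × 0.50 × 0.50 / 0.071² ≈ 190.52, so n₀ = 191.
Finite population correction with N = 1,297: n = n₀ / (1 + (n₀−1)/N) = 191 / (1 + 190/1297) = 191 / 1.1465 ≈ 166.60.
Rounding up, n = 167.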